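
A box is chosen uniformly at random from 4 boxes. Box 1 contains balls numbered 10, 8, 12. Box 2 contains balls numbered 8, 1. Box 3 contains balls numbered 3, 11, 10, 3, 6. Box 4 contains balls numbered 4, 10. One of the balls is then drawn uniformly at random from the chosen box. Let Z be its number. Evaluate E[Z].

E[Z | box 1] = (10+8+12)/3 = 10.
E[Z | box 2] = (8+1)/2 = 9/2.
E[Z | box 3] = (3+11+10+3+6)/5 = 33/5.
E[Z | box 4] = (4+10)/2 = 7.
E[Z] = (1/4)·(10) + (1/4)·(9/2) + (1/4)·(33/5) + (1/4)·(7) = 281/40.

281/40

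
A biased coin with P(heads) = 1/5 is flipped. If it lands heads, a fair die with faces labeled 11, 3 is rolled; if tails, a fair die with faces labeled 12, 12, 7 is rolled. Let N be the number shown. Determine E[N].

E[N | heads] = (11+3)/2 = 7.
E[N | tails] = (12+12+7)/3 = 31/3.
E[N] = (1/5)·(7) + (4/5)·(31/3) = 29/3.

29/3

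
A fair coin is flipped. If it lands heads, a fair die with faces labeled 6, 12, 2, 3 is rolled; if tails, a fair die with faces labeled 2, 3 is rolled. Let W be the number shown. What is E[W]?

E[W | heads] = (6+12+2+3)/4 = 23/4.
E[W | tails] = (2+3)/2 = 5/2.
By the law of total expectation,
E[W] = (1/2)·(23/4) + (1/2)·(5/2) = 33/8.

33/8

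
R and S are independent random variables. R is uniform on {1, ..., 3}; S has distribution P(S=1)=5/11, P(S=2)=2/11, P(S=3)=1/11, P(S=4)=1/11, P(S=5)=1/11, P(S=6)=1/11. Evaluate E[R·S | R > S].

37/12

P(R > S) = 4/11.
Summing RS·P(x,y) over outcomes with R > S gives 37/33.
E[R·S | R > S] = (37/33) / (4/11) = 37/12.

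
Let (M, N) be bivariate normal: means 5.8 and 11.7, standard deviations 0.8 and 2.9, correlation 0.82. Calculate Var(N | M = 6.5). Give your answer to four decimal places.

For a bivariate normal, Var(N | M=x) = σ_N²(1 − ρ²).
Var(N | M=6.5) = (2.9)²·(1 − (0.82)²) = 8.41·0.3276 = 2.7551.

2.7551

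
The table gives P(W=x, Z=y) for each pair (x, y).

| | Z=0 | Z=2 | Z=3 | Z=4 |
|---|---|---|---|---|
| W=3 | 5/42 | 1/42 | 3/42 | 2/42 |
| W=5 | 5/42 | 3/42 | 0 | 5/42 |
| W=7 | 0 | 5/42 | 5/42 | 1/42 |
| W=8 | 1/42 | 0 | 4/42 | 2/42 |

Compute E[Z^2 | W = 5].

P(W = 5) = 13/42.
Σ Z^2·P over the event = 0·(5/42) + 4·(3/42) + 16·(5/42) = 46/21.
E[Z^2 | W = 5] = (46/21) / (13/42) = 92/13.

92/13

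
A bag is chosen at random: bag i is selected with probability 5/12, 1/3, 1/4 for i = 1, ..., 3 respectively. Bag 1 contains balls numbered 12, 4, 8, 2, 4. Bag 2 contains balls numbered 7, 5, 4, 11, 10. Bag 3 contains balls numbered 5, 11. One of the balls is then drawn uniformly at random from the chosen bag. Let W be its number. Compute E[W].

E[W | bag 1] = (12+4+8+2+4)/5 = 6.
E[W | bag 2] = (7+5+4+11+10)/5 = 37/5.
E[W | bag 3] = (5+11)/2 = 8.
By the law of total expectation,
E[W] = (5/12)·(6) + (1/3)·(37/5) + (1/4)·(8) = 209/30.

209/30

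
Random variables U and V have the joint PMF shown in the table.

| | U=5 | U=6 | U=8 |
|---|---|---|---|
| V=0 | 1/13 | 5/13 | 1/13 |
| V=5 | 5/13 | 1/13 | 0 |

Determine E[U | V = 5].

31/6

P(V = 5) = 6/13.
Summing U·P(U=x,V=y) over the conditioning event gives 31/13.
E[U | V = 5] = (31/13) / (6/13) = 31/6.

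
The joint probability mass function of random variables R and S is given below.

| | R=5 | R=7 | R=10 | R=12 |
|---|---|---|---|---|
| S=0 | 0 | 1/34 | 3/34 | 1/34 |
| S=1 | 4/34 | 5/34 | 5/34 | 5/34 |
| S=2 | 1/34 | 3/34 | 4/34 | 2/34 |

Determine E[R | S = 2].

P(S = 2) = 5/17.
Σ R·P over the event = 5·(1/34) + 7·(3/34) + 10·(4/34) + 12·(2/34) = 45/17.
E[R | S = 2] = (45/17) / (5/17) = 9.

9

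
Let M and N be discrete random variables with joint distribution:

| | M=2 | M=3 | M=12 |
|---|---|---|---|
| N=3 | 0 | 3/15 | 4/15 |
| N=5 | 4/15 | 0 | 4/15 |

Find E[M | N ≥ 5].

P(N ≥ 5) = 8/15.
Σ M·P over the event = 2·(4/15) + 12·(4/15) = 56/15.
E[M | N ≥ 5] = (56/15) / (8/15) = 7.

7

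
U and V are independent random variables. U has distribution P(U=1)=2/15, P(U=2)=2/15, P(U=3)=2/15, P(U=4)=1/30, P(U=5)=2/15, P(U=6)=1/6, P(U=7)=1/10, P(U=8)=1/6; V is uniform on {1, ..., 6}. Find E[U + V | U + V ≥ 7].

1217/126

P(U + V ≥ 7) = 7/10.
Summing (U+V)·P(x,y) over outcomes with U + V ≥ 7 gives 1217/180.
E[U + V | U + V ≥ 7] = (1217/180) / (7/10) = 1217/126.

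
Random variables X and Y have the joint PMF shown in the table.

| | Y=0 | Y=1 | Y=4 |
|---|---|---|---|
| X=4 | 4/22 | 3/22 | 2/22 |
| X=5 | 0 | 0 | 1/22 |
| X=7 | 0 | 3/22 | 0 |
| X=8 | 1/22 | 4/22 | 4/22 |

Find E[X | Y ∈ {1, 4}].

P(Y ∈ {1, 4}) = 17/22.
Summing X·P(X=x,Y=y) over the conditioning event gives 5.
E[X | Y ∈ {1, 4}] = (5) / (17/22) = 110/17.

110/17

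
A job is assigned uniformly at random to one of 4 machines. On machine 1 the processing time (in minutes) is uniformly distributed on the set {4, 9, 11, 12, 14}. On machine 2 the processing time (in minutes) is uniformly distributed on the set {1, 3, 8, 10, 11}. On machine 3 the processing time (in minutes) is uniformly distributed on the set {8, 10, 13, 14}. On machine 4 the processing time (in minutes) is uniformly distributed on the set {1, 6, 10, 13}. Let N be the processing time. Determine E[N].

E[N | machine 1] = (4+9+11+12+14)/5 = 10.
E[N | machine 2] = (1+3+8+10+11)/5 = 33/5.
E[N | machine 3] = (8+10+13+14)/4 = 45/4.
E[N | machine 4] = (1+6+10+13)/4 = 15/2.
E[N] = (1/4)·(10) + (1/4)·(33/5) + (1/4)·(45/4) + (1/4)·(15/2) = 707/80.

707/80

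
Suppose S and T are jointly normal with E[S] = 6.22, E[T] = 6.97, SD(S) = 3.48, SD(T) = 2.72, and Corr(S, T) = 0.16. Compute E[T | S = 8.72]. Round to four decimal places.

The regression of T on S has slope ρ·σ_T/σ_S and passes through (μ_S, μ_T).
E[T | S=8.72] = 6.97 + (0.16)·(2.72/3.48)·(8.72 − (6.22)) = 6.97 + (0.125057)·(2.5) = 7.2826.

7.2826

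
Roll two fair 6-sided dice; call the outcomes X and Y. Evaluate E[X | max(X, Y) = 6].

P(max(X, Y) = 6) = 11/36.
Summing X·P(x,y) over outcomes with max(X, Y) = 6 gives 17/12.
E[X | max(X, Y) = 6] = (17/12) / (11/36) = 51/11.

51/11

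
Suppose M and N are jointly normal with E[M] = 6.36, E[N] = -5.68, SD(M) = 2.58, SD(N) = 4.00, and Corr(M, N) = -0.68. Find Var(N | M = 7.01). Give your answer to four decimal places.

8.6016

The conditional variance in a bivariate normal is σ_N²(1 − ρ²), independent of x.
Var(N | M=7.01) = (4.00)²·(1 − (-0.68)²) = 16·0.5376 = 8.6016.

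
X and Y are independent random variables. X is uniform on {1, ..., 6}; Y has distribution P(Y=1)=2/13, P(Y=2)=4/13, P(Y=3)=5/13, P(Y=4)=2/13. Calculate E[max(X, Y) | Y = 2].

11/3

P(Y = 2) = 4/13.
Summing max(X,Y)·P(x,y) over outcomes with Y = 2 gives 44/39.
E[max(X, Y) | Y = 2] = (44/39) / (4/13) = 11/3.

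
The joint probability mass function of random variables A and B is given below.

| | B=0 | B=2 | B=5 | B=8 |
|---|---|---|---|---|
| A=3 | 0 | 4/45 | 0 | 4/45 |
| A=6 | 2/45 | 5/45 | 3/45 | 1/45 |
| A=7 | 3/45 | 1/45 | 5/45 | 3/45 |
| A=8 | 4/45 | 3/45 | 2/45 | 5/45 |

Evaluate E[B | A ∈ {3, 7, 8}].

147/34

P(A ∈ {3, 7, 8}) = 34/45.
Summing B·P(A=x,B=y) over the conditioning event gives 49/15.
E[B | A ∈ {3, 7, 8}] = (49/15) / (34/45) = 147/34.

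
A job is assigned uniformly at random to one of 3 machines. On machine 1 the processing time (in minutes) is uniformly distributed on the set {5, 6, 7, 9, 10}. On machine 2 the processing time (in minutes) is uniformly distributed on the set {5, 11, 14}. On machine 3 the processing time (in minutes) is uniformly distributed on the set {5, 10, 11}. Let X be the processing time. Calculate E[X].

E[X | machine 1] = (5+6+7+9+10)/5 = 37/5.
E[X | machine 2] = (5+11+14)/3 = 10.
E[X | machine 3] = (5+10+11)/3 = 26/3.
E[X] = (1/3)·(37/5) + (1/3)·(10) + (1/3)·(26/3) = 391/45.

391/45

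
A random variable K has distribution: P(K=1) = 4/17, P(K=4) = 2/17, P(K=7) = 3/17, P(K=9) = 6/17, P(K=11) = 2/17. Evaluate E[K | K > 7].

P(K > 7) = 8/17.
Σ over the event: 9·6/17 + 11·2/17 = 76/17.
E[K | K > 7] = (76/17) / (8/17) = 19/2.

19/2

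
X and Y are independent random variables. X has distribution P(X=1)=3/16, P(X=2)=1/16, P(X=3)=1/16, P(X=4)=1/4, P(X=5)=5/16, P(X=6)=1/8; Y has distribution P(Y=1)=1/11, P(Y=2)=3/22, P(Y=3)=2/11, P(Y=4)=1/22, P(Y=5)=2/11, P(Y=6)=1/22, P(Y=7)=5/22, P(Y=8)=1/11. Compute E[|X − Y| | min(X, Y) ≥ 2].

513/260

P(min(X, Y) ≥ 2) = 65/88.
Summing |X−Y|·P(x,y) over outcomes with min(X, Y) ≥ 2 gives 513/352.
E[|X − Y| | min(X, Y) ≥ 2] = (513/352) / (65/88) = 513/260.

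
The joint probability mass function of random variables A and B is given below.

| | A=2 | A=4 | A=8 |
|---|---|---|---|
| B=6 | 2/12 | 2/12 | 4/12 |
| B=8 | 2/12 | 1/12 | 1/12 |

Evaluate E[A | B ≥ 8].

4

P(B ≥ 8) = 1/3.
Σ A·P over the event = 2·(2/12) + 4·(1/12) + 8·(1/12) = 4/3.
E[A | B ≥ 8] = (4/3) / (1/3) = 4.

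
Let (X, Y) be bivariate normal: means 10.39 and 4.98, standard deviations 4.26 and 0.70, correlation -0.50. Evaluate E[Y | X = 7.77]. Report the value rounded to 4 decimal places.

5.1953

The regression of Y on X has slope ρ·σ_Y/σ_X and passes through (μ_X, μ_Y).
E[Y | X=7.77] = 4.98 + (-0.50)·(0.70/4.26)·(7.77 − (10.39)) = 4.98 + (-0.08216)·(-2.62) = 5.1953.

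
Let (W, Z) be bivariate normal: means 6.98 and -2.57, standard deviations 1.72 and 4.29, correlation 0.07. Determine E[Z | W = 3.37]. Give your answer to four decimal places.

-3.2003

For a bivariate normal, E[Z | W=x] = μ_Z + ρ·(σ_Z/σ_W)·(x − μ_W).
E[Z | W=3.37] = -2.57 + (0.07)·(4.29/1.72)·(3.37 − (6.98)) = -2.57 + (0.17459)·(-3.61) = -3.2003.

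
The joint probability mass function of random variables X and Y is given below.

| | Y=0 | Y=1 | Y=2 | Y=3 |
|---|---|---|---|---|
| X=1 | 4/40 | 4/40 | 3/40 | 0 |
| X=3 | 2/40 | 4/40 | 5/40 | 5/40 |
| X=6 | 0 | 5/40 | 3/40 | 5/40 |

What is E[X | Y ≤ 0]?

5/3

P(Y ≤ 0) = 3/20.
Summing X·P(X=x,Y=y) over the conditioning event gives 1/4.
E[X | Y ≤ 0] = (1/4) / (3/20) = 5/3.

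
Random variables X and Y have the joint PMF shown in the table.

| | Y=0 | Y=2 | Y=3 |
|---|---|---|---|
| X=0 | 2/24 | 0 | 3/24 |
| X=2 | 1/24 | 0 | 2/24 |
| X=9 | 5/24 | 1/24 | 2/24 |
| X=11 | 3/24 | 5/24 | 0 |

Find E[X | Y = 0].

P(Y = 0) = 11/24.
Σ X·P over the event = 0·(2/24) + 2·(1/24) + 9·(5/24) + 11·(3/24) = 10/3.
E[X | Y = 0] = (10/3) / (11/24) = 80/11.

80/11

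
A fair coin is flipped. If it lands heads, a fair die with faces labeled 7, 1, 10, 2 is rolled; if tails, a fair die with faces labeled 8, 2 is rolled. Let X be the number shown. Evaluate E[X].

5

E[X | heads] = (7+1+10+2)/4 = 5.
E[X | tails] = (8+2)/2 = 5.
By the law of total expectation,
E[X] = (1/2)·(5) + (1/2)·(5) = 5.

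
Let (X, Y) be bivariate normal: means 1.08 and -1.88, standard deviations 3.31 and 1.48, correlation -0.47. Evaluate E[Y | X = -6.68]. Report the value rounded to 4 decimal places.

E[Y | X=x] = μ_Y + ρ(σ_Y/σ_X)(x − μ_X) for jointly normal variables.
E[Y | X=-6.68] = -1.88 + (-0.47)·(1.48/3.31)·(-6.68 − (1.08)) = -1.88 + (-0.21015)·(-7.76) = -0.2492.

-0.2492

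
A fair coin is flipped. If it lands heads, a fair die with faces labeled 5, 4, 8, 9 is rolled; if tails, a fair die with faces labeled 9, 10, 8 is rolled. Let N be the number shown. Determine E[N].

E[N | heads] = (5+4+8+9)/4 = 13/2.
E[N | tails] = (9+10+8)/3 = 9.
By the law of total expectation,
E[N] = (1/2)·(13/2) + (1/2)·(9) = 31/4.

31/4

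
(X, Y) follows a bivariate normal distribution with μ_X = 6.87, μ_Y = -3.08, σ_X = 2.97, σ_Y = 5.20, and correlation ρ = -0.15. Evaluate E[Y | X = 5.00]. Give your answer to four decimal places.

-2.5889

E[Y | X=x] = μ_Y + ρ(σ_Y/σ_X)(x − μ_X) for jointly normal variables.
E[Y | X=5.00] = -3.08 + (-0.15)·(5.20/2.97)·(5.00 − (6.87)) = -3.08 + (-0.26263)·(-1.87) = -2.5889.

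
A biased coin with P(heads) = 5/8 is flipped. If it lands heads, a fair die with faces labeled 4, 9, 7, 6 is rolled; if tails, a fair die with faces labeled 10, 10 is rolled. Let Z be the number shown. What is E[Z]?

E[Z | heads] = (4+9+7+6)/4 = 13/2.
E[Z | tails] = (10+10)/2 = 10.
E[Z] = (5/8)·(13/2) + (3/8)·(10) = 125/16.

125/16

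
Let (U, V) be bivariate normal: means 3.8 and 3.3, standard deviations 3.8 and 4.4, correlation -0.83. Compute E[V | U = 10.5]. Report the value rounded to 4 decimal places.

E[V | U=x] = μ_V + ρ(σ_V/σ_U)(x − μ_U) for jointly normal variables.
E[V | U=10.5] = 3.3 + (-0.83)·(4.4/3.8)·(10.5 − (3.8)) = 3.3 + (-0.961053)·(6.7) = -3.1391.

-3.1391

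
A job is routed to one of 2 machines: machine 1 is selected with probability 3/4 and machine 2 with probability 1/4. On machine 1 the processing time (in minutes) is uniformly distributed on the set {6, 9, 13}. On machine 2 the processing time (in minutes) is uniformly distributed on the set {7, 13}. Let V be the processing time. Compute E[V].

E[V | machine 1] = (6+9+13)/3 = 28/3.
E[V | machine 2] = (7+13)/2 = 10.
E[V] = (3/4)·(28/3) + (1/4)·(10) = 19/2.

19/2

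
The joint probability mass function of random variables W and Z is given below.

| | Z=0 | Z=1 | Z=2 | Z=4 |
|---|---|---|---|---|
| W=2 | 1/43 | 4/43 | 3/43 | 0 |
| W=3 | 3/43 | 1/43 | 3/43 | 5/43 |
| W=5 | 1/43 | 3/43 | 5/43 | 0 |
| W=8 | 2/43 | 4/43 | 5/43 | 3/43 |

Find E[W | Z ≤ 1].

P(Z ≤ 1) = 19/43.
Σ W·P over the event = 2·(1/43) + 2·(4/43) + 3·(3/43) + 3·(1/43) + 5·(1/43) + 5·(3/43) + 8·(2/43) + 8·(4/43) = 90/43.
E[W | Z ≤ 1] = (90/43) / (19/43) = 90/19.

90/19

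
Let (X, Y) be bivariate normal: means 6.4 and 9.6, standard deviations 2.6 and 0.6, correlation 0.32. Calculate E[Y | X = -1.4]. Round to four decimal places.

9.0240

The regression of Y on X has slope ρ·σ_Y/σ_X and passes through (μ_X, μ_Y).
E[Y | X=-1.4] = 9.6 + (0.32)·(0.6/2.6)·(-1.4 − (6.4)) = 9.6 + (0.073846)·(-7.8) = 9.0240.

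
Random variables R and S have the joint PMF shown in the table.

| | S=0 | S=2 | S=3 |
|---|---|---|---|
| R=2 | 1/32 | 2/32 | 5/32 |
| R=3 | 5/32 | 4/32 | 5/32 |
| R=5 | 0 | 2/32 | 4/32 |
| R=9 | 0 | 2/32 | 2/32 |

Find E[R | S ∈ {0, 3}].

P(S ∈ {0, 3}) = 11/16.
Summing R·P(R=x,S=y) over the conditioning event gives 5/2.
E[R | S ∈ {0, 3}] = (5/2) / (11/16) = 40/11.

40/11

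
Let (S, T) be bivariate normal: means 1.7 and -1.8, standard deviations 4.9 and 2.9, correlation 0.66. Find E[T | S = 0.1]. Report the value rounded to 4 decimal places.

-2.4250

E[T | S=x] = μ_T + ρ(σ_T/σ_S)(x − μ_S) for jointly normal variables.
E[T | S=0.1] = -1.8 + (0.66)·(2.9/4.9)·(0.1 − (1.7)) = -1.8 + (0.39061)·(-1.6) = -2.4250.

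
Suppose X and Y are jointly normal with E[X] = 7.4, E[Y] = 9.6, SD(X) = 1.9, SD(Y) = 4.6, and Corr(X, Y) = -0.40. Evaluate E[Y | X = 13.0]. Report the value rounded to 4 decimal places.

For a bivariate normal, E[Y | X=x] = μ_Y + ρ·(σ_Y/σ_X)·(x − μ_X).
E[Y | X=13.0] = 9.6 + (-0.40)·(4.6/1.9)·(13.0 − (7.4)) = 9.6 + (-0.96842)·(5.6) = 4.1768.

4.1768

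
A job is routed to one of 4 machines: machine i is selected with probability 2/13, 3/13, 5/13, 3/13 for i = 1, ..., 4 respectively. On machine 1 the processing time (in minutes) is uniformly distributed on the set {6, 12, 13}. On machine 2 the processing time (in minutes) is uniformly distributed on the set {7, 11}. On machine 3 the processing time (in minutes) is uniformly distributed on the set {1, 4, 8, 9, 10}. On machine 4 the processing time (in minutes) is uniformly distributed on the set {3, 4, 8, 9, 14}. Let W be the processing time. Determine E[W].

E[W | machine 1] = (6+12+13)/3 = 31/3.
E[W | machine 2] = (7+11)/2 = 9.
E[W | machine 3] = (1+4+8+9+10)/5 = 32/5.
E[W | machine 4] = (3+4+8+9+14)/5 = 38/5.
By the law of total expectation,
E[W] = (2/13)·(31/3) + (3/13)·(9) + (5/13)·(32/5) + (3/13)·(38/5) = 1537/195.

1537/195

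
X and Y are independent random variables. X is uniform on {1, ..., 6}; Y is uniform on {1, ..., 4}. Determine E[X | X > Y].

P(X > Y) = 7/12.
Summing X·P(x,y) over outcomes with X > Y gives 8/3.
E[X | X > Y] = (8/3) / (7/12) = 32/7.

32/7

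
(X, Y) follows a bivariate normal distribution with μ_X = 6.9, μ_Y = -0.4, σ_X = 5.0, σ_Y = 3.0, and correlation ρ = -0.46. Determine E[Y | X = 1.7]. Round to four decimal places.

1.0352

For a bivariate normal, E[Y | X=x] = μ_Y + ρ·(σ_Y/σ_X)·(x − μ_X).
E[Y | X=1.7] = -0.4 + (-0.46)·(3.0/5.0)·(1.7 − (6.9)) = -0.4 + (-0.276)·(-5.2) = 1.0352.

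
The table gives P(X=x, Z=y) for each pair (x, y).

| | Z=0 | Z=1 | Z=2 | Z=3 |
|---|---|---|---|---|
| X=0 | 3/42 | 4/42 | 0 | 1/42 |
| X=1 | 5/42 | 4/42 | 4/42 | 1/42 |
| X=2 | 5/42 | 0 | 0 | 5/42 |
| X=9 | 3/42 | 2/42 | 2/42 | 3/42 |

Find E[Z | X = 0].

P(X = 0) = 4/21.
Σ Z·P over the event = 0·(3/42) + 1·(4/42) + 3·(1/42) = 1/6.
E[Z | X = 0] = (1/6) / (4/21) = 7/8.

7/8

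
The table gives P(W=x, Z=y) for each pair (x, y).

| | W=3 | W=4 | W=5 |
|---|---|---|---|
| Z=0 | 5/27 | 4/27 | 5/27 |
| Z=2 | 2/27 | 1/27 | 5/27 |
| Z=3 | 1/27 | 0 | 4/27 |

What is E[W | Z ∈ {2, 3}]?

P(Z ∈ {2, 3}) = 13/27.
Σ W·P over the event = 3·(2/27) + 3·(1/27) + 4·(1/27) + 5·(5/27) + 5·(4/27) = 58/27.
E[W | Z ∈ {2, 3}] = (58/27) / (13/27) = 58/13.

58/13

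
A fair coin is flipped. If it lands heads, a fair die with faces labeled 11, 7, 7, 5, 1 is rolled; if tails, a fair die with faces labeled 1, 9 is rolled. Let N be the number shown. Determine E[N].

28/5

E[N | heads] = (11+7+7+5+1)/5 = 31/5.
E[N | tails] = (1+9)/2 = 5.
By the law of total expectation,
E[N] = (1/2)·(31/5) + (1/2)·(5) = 28/5.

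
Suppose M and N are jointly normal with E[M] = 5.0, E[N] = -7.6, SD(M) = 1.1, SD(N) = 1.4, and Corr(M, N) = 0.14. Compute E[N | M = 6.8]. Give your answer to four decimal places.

The regression of N on M has slope ρ·σ_N/σ_M and passes through (μ_M, μ_N).
E[N | M=6.8] = -7.6 + (0.14)·(1.4/1.1)·(6.8 − (5.0)) = -7.6 + (0.17818)·(1.8) = -7.2793.

-7.2793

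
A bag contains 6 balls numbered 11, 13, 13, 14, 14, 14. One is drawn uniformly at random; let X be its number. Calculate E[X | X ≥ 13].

P(X ≥ 13) = 5/6.
Σ over the event: 13·1/3 + 14·1/2 = 34/3.
E[X | X ≥ 13] = (34/3) / (5/6) = 68/5.

68/5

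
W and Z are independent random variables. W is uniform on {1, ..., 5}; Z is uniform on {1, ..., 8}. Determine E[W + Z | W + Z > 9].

11

P(W + Z > 9) = 1/4.
Summing (W+Z)·P(x,y) over outcomes with W + Z > 9 gives 11/4.
E[W + Z | W + Z > 9] = (11/4) / (1/4) = 11.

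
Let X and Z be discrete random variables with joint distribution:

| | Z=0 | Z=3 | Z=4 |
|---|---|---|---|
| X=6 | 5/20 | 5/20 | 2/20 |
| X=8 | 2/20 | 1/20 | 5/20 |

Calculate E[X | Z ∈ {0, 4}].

P(Z ∈ {0, 4}) = 7/10.
Σ X·P over the event = 6·(5/20) + 6·(2/20) + 8·(2/20) + 8·(5/20) = 49/10.
E[X | Z ∈ {0, 4}] = (49/10) / (7/10) = 7.

7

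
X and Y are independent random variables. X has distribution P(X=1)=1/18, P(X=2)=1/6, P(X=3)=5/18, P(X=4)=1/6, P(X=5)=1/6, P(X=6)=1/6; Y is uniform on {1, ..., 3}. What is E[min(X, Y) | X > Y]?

P(X > Y) = 20/27.
Summing min(X,Y)·P(x,y) over outcomes with X > Y gives 4/3.
E[min(X, Y) | X > Y] = (4/3) / (20/27) = 9/5.

9/5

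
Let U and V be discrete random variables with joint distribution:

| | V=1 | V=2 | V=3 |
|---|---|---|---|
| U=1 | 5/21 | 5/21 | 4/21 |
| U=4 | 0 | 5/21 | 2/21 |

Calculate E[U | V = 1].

P(V = 1) = 5/21.
Σ U·P over the event = 1·(5/21) = 5/21.
E[U | V = 1] = (5/21) / (5/21) = 1.

1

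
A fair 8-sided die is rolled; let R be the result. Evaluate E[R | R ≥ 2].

5

Given R ≥ 2, R is equally likely to be any of {2, 3, 4, 5, 6, 7, 8}.
E[R | R ≥ 2] = (2 + 3 + 4 + 5 + 6 + 7 + 8) / 7 = 5.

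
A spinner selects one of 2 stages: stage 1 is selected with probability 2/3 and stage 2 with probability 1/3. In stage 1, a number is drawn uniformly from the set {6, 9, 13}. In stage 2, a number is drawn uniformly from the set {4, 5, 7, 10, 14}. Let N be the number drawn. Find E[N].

80/9

E[N | stage 1] = (6+9+13)/3 = 28/3.
E[N | stage 2] = (4+5+7+10+14)/5 = 8.
By the law of total expectation,
E[N] = (2/3)·(28/3) + (1/3)·(8) = 80/9.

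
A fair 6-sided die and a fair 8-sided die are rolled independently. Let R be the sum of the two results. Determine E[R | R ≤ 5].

4

P(R ≤ 5) = 5/24.
Σ over the event: 2·1/48 + 3·1/24 + 4·1/16 + 5·1/12 = 5/6.
E[R | R ≤ 5] = (5/6) / (5/24) = 4.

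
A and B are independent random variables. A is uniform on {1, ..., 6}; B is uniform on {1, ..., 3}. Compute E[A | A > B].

53/12

P(A > B) = 2/3.
Summing A·P(x,y) over outcomes with A > B gives 53/18.
E[A | A > B] = (53/18) / (2/3) = 53/12.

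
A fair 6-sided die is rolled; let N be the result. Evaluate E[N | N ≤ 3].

2

Given N ≤ 3, N is equally likely to be any of {1, 2, 3}.
E[N | N ≤ 3] = (1 + 2 + 3) / 3 = 2.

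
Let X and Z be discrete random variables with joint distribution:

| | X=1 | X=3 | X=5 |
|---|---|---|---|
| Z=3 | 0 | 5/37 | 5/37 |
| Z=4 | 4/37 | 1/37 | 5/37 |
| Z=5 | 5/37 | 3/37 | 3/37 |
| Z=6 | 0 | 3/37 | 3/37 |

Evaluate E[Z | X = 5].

17/4

P(X = 5) = 16/37.
Σ Z·P over the event = 3·(5/37) + 4·(5/37) + 5·(3/37) + 6·(3/37) = 68/37.
E[Z | X = 5] = (68/37) / (16/37) = 17/4.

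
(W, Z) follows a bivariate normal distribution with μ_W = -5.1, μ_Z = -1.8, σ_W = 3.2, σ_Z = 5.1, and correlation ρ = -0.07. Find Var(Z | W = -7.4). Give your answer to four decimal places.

The conditional variance in a bivariate normal is σ_Z²(1 − ρ²), independent of x.
Var(Z | W=-7.4) = (5.1)²·(1 − (-0.07)²) = 26.01·0.9951 = 25.8826.

25.8826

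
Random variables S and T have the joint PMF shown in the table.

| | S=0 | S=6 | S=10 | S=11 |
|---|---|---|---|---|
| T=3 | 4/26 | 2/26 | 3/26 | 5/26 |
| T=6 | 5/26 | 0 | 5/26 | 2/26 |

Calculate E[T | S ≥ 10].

22/5

P(S ≥ 10) = 15/26.
Σ T·P over the event = 3·(3/26) + 6·(5/26) + 3·(5/26) + 6·(2/26) = 33/13.
E[T | S ≥ 10] = (33/13) / (15/26) = 22/5.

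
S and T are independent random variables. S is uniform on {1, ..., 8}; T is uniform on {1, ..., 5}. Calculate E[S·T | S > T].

16

P(S > T) = 5/8.
Summing ST·P(x,y) over outcomes with S > T gives 10.
E[S·T | S > T] = (10) / (5/8) = 16.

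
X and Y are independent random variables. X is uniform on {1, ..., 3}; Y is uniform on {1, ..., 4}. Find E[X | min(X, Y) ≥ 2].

5/2

P(min(X, Y) ≥ 2) = 1/2.
Summing X·P(x,y) over outcomes with min(X, Y) ≥ 2 gives 5/4.
E[X | min(X, Y) ≥ 2] = (5/4) / (1/2) = 5/2.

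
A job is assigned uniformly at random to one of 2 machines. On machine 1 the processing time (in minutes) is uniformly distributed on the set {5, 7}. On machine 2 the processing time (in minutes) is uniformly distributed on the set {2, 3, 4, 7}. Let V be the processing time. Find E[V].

E[V | machine 1] = (5+7)/2 = 6.
E[V | machine 2] = (2+3+4+7)/4 = 4.
E[V] = (1/2)·(6) + (1/2)·(4) = 5.

5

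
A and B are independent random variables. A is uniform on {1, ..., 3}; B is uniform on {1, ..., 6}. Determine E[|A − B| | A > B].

P(A > B) = 1/6.
Summing |A−B|·P(x,y) over outcomes with A > B gives 2/9.
E[|A − B| | A > B] = (2/9) / (1/6) = 4/3.

4/3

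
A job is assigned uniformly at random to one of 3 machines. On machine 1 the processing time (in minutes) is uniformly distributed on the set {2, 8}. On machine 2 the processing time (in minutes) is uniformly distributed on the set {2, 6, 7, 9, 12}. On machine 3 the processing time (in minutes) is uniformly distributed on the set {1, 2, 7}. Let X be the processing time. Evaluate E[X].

233/45

E[X | machine 1] = (2+8)/2 = 5.
E[X | machine 2] = (2+6+7+9+12)/5 = 36/5.
E[X | machine 3] = (1+2+7)/3 = 10/3.
By the law of total expectation,
E[X] = (1/3)·(5) + (1/3)·(36/5) + (1/3)·(10/3) = 233/45.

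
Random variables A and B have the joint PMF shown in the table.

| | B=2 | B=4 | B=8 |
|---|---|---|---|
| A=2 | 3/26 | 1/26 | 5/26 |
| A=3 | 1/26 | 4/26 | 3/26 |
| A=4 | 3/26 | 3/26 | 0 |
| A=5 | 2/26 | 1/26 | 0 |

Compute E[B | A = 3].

21/4

P(A = 3) = 4/13.
Σ B·P over the event = 2·(1/26) + 4·(4/26) + 8·(3/26) = 21/13.
E[B | A = 3] = (21/13) / (4/13) = 21/4.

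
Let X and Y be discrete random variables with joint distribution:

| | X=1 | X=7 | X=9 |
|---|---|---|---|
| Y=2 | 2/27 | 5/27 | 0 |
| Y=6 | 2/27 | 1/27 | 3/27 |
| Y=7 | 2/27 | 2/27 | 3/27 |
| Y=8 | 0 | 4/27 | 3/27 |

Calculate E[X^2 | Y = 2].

P(Y = 2) = 7/27.
Σ X^2·P over the event = 1·(2/27) + 49·(5/27) = 247/27.
E[X^2 | Y = 2] = (247/27) / (7/27) = 247/7.

247/7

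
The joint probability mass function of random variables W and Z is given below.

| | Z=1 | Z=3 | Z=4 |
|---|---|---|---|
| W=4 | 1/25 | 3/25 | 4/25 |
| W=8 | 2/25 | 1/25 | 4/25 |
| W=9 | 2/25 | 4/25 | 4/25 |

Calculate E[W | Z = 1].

P(Z = 1) = 1/5.
Σ W·P over the event = 4·(1/25) + 8·(2/25) + 9·(2/25) = 38/25.
E[W | Z = 1] = (38/25) / (1/5) = 38/5.

38/5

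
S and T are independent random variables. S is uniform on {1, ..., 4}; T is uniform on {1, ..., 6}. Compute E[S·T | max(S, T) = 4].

64/7

Outcomes with max(S, T) = 4: (1,4), (2,4), (3,4), (4,1), (4,2), (4,3), (4,4), each with probability 1/24.
E[S·T | max(S, T) = 4] = (4 + 8 + 12 + 4 + 8 + 12 + 16) / 7 = 64/7.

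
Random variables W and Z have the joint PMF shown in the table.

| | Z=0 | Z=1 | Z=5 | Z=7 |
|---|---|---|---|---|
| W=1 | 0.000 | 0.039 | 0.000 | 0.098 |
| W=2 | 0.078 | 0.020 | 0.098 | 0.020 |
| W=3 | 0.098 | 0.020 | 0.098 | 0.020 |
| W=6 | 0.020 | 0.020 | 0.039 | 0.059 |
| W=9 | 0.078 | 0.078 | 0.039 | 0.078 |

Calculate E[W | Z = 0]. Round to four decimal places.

P(Z = 0) = 0.274.
Summing W·P(W=x,Z=y) over the conditioning event gives 1.272.
E[W | Z = 0] = (1.272) / (0.274) = 4.6423.

4.6423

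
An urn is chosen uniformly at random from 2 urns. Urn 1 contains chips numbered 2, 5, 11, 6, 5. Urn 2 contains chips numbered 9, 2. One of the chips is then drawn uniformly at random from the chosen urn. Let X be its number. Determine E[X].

113/20

E[X | urn 1] = (2+5+11+6+5)/5 = 29/5.
E[X | urn 2] = (9+2)/2 = 11/2.
E[X] = (1/2)·(29/5) + (1/2)·(11/2) = 113/20.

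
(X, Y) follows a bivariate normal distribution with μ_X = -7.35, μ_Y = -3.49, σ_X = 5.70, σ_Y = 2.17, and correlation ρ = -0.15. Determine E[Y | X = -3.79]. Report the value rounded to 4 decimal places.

-3.6933

The regression of Y on X has slope ρ·σ_Y/σ_X and passes through (μ_X, μ_Y).
E[Y | X=-3.79] = -3.49 + (-0.15)·(2.17/5.70)·(-3.79 − (-7.35)) = -3.49 + (-0.057105)·(3.56) = -3.6933.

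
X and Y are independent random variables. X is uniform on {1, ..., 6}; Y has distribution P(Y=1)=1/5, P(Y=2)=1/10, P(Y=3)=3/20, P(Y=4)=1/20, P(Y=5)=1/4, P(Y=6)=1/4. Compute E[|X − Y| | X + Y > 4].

P(X + Y > 4) = 101/120.
Summing |X−Y|·P(x,y) over outcomes with X + Y > 4 gives 19/10.
E[|X − Y| | X + Y > 4] = (19/10) / (101/120) = 228/101.

228/101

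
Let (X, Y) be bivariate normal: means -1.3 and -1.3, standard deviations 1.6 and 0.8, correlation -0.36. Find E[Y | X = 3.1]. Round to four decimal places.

The regression of Y on X has slope ρ·σ_Y/σ_X and passes through (μ_X, μ_Y).
E[Y | X=3.1] = -1.3 + (-0.36)·(0.8/1.6)·(3.1 − (-1.3)) = -1.3 + (-0.18)·(4.4) = -2.0920.

-2.0920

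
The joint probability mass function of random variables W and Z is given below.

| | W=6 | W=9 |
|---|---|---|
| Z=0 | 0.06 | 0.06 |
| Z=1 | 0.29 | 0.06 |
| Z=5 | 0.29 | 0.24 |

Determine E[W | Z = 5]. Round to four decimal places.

7.3585

P(Z = 5) = 0.53.
Σ W·P over the event = 6·(0.29) + 9·(0.24) = 3.90.
E[W | Z = 5] = (3.90) / (0.53) = 7.3585.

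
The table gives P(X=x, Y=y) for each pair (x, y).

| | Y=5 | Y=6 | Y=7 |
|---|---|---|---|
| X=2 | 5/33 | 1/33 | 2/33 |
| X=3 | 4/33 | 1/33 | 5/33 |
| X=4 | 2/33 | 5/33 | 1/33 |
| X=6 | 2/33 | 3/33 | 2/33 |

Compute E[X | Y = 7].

7/2

P(Y = 7) = 10/33.
Σ X·P over the event = 2·(2/33) + 3·(5/33) + 4·(1/33) + 6·(2/33) = 35/33.
E[X | Y = 7] = (35/33) / (10/33) = 7/2.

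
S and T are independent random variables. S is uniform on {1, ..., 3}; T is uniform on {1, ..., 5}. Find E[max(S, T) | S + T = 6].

4

Outcomes with S + T = 6: (1,5), (2,4), (3,3), each with probability 1/15.
E[max(S, T) | S + T = 6] = (5 + 4 + 3) / 3 = 4.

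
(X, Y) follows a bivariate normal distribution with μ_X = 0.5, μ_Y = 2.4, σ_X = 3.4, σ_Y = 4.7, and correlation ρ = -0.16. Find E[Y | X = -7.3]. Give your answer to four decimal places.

E[Y | X=x] = μ_Y + ρ(σ_Y/σ_X)(x − μ_X) for jointly normal variables.
E[Y | X=-7.3] = 2.4 + (-0.16)·(4.7/3.4)·(-7.3 − (0.5)) = 2.4 + (-0.22118)·(-7.8) = 4.1252.

4.1252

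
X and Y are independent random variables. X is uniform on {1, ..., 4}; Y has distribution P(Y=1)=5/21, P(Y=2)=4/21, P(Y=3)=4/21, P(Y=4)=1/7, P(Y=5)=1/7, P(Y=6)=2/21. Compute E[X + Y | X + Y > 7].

43/5

P(X + Y > 7) = 5/28.
Summing (X+Y)·P(x,y) over outcomes with X + Y > 7 gives 43/28.
E[X + Y | X + Y > 7] = (43/28) / (5/28) = 43/5.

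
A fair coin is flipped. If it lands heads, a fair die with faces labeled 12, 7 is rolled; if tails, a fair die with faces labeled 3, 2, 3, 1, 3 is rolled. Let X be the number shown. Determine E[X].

E[X | heads] = (12+7)/2 = 19/2.
E[X | tails] = (3+2+3+1+3)/5 = 12/5.
By the law of total expectation,
E[X] = (1/2)·(19/2) + (1/2)·(12/5) = 119/20.

119/20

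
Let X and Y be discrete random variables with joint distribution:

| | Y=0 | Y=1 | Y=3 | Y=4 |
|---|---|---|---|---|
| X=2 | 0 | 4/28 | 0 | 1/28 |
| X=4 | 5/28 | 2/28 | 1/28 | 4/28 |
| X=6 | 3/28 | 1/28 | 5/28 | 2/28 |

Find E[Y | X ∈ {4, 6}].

45/23

P(X ∈ {4, 6}) = 23/28.
Σ Y·P over the event = 0·(5/28) + 1·(2/28) + 3·(1/28) + 4·(4/28) + 0·(3/28) + 1·(1/28) + 3·(5/28) + 4·(2/28) = 45/28.
E[Y | X ∈ {4, 6}] = (45/28) / (23/28) = 45/23.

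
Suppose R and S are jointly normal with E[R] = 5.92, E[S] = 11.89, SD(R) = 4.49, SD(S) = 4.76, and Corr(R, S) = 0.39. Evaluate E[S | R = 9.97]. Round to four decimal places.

The regression of S on R has slope ρ·σ_S/σ_R and passes through (μ_R, μ_S).
E[S | R=9.97] = 11.89 + (0.39)·(4.76/4.49)·(9.97 − (5.92)) = 11.89 + (0.41345)·(4.05) = 13.5645.

13.5645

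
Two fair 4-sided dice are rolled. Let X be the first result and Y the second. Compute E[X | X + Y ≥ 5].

3

P(X + Y ≥ 5) = 5/8.
Summing X·P(x,y) over outcomes with X + Y ≥ 5 gives 15/8.
E[X | X + Y ≥ 5] = (15/8) / (5/8) = 3.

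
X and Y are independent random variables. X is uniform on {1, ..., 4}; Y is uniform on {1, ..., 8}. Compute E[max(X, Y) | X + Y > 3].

149/29

P(X + Y > 3) = 29/32.
Summing max(X,Y)·P(x,y) over outcomes with X + Y > 3 gives 149/32.
E[max(X, Y) | X + Y > 3] = (149/32) / (29/32) = 149/29.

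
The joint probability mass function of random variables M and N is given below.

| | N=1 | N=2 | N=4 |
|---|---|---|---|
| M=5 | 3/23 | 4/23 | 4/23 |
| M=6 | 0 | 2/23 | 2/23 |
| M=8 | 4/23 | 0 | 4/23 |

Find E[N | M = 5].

27/11

P(M = 5) = 11/23.
Σ N·P over the event = 1·(3/23) + 2·(4/23) + 4·(4/23) = 27/23.
E[N | M = 5] = (27/23) / (11/23) = 27/11.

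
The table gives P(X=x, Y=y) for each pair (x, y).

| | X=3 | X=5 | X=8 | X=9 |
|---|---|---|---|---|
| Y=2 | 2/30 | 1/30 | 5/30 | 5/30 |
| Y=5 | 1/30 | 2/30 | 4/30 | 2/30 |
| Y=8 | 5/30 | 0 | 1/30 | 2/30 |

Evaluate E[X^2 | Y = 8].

271/8

P(Y = 8) = 4/15.
Σ X^2·P over the event = 9·(5/30) + 64·(1/30) + 81·(2/30) = 271/30.
E[X^2 | Y = 8] = (271/30) / (4/15) = 271/8.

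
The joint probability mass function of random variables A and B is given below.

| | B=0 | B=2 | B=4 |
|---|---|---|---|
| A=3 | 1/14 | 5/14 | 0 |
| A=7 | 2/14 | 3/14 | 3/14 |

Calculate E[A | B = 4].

P(B = 4) = 3/14.
Σ A·P over the event = 7·(3/14) = 3/2.
E[A | B = 4] = (3/2) / (3/14) = 7.

7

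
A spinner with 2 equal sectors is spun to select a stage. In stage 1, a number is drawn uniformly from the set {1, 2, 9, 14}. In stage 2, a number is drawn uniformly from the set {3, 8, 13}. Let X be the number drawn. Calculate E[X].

E[X | stage 1] = (1+2+9+14)/4 = 13/2.
E[X | stage 2] = (3+8+13)/3 = 8.
E[X] = (1/2)·(13/2) + (1/2)·(8) = 29/4.

29/4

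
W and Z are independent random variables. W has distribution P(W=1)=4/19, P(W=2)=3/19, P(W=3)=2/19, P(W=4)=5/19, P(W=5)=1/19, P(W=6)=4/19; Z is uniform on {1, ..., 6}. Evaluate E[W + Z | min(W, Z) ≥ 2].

121/15

P(min(W, Z) ≥ 2) = 25/38.
Summing (W+Z)·P(x,y) over outcomes with min(W, Z) ≥ 2 gives 605/114.
E[W + Z | min(W, Z) ≥ 2] = (605/114) / (25/38) = 121/15.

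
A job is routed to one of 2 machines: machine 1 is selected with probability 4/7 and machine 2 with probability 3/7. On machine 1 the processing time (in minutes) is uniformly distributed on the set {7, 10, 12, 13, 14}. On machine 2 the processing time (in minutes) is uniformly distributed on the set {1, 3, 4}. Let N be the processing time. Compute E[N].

E[N | machine 1] = (7+10+12+13+14)/5 = 56/5.
E[N | machine 2] = (1+3+4)/3 = 8/3.
E[N] = (4/7)·(56/5) + (3/7)·(8/3) = 264/35.

264/35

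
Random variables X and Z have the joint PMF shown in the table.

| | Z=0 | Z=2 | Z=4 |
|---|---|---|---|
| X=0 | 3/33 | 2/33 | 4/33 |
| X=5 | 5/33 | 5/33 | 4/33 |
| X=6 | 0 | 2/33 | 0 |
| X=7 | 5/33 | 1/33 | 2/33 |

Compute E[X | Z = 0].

P(Z = 0) = 13/33.
Σ X·P over the event = 0·(3/33) + 5·(5/33) + 7·(5/33) = 20/11.
E[X | Z = 0] = (20/11) / (13/33) = 60/13.

60/13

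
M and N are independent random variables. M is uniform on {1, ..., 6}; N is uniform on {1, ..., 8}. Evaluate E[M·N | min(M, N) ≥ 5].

143/4

Outcomes with min(M, N) ≥ 5: (5,5), (5,6), (5,7), (5,8), (6,5), (6,6), (6,7), (6,8), each with probability 1/48.
E[M·N | min(M, N) ≥ 5] = (25 + 30 + 35 + 40 + 30 + 36 + 42 + 48) / 8 = 143/4.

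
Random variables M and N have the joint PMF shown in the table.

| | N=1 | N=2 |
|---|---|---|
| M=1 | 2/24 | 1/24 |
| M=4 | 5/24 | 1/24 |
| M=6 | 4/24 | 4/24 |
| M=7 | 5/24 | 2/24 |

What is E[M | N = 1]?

81/16

P(N = 1) = 2/3.
Σ M·P over the event = 1·(2/24) + 4·(5/24) + 6·(4/24) + 7·(5/24) = 27/8.
E[M | N = 1] = (27/8) / (2/3) = 81/16.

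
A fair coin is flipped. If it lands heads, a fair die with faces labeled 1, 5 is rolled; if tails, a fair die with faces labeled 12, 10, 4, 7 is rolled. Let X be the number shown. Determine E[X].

E[X | heads] = (1+5)/2 = 3.
E[X | tails] = (12+10+4+7)/4 = 33/4.
By the law of total expectation,
E[X] = (1/2)·(3) + (1/2)·(33/4) = 45/8.

45/8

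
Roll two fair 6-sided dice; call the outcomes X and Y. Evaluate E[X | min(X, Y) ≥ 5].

11/2

P(min(X, Y) ≥ 5) = 1/9.
Summing X·P(x,y) over outcomes with min(X, Y) ≥ 5 gives 11/18.
E[X | min(X, Y) ≥ 5] = (11/18) / (1/9) = 11/2.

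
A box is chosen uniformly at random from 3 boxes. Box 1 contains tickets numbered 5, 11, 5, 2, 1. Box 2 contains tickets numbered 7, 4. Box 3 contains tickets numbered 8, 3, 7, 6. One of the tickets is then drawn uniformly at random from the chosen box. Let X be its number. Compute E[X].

E[X | box 1] = (5+11+5+2+1)/5 = 24/5.
E[X | box 2] = (7+4)/2 = 11/2.
E[X | box 3] = (8+3+7+6)/4 = 6.
E[X] = (1/3)·(24/5) + (1/3)·(11/2) + (1/3)·(6) = 163/30.

163/30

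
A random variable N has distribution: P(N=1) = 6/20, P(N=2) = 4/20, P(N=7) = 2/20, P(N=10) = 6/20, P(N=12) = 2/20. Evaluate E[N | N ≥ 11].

P(N ≥ 11) = 1/10.
Σ over the event: 12·1/10 = 6/5.
E[N | N ≥ 11] = (6/5) / (1/10) = 12.

12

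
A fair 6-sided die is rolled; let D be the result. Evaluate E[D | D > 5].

6

Given D > 5, D is equally likely to be any of {6}.
E[D | D > 5] = (6) / 1 = 6.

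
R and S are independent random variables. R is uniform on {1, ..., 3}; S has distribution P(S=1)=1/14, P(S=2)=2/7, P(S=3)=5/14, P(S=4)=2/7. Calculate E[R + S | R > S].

P(R > S) = 1/7.
Summing (R+S)·P(x,y) over outcomes with R > S gives 9/14.
E[R + S | R > S] = (9/14) / (1/7) = 9/2.

9/2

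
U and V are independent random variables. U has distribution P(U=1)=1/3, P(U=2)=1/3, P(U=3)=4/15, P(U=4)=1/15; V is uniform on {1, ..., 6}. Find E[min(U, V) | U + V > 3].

P(U + V > 3) = 5/6.
Summing min(U,V)·P(x,y) over outcomes with U + V > 3 gives 74/45.
E[min(U, V) | U + V > 3] = (74/45) / (5/6) = 148/75.

148/75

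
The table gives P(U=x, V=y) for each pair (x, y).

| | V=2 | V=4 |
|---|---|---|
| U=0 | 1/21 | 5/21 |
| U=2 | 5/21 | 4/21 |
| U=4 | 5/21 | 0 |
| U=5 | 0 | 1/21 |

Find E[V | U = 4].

P(U = 4) = 5/21.
Σ V·P over the event = 2·(5/21) = 10/21.
E[V | U = 4] = (10/21) / (5/21) = 2.

2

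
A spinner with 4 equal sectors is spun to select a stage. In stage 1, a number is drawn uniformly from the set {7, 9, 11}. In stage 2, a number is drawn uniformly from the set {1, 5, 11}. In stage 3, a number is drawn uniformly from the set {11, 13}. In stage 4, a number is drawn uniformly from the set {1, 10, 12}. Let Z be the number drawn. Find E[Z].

103/12

E[Z | stage 1] = (7+9+11)/3 = 9.
E[Z | stage 2] = (1+5+11)/3 = 17/3.
E[Z | stage 3] = (11+13)/2 = 12.
E[Z | stage 4] = (1+10+12)/3 = 23/3.
By the law of total expectation,
E[Z] = (1/4)·(9) + (1/4)·(17/3) + (1/4)·(12) + (1/4)·(23/3) = 103/12.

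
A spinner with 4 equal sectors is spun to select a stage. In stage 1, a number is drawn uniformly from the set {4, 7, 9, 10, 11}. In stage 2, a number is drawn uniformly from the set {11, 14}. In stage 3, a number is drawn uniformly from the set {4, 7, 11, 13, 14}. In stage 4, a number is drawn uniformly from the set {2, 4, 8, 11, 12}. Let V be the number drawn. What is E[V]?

379/40

E[V | stage 1] = (4+7+9+10+11)/5 = 41/5.
E[V | stage 2] = (11+14)/2 = 25/2.
E[V | stage 3] = (4+7+11+13+14)/5 = 49/5.
E[V | stage 4] = (2+4+8+11+12)/5 = 37/5.
By the law of total expectation,
E[V] = (1/4)·(41/5) + (1/4)·(25/2) + (1/4)·(49/5) + (1/4)·(37/5) = 379/40.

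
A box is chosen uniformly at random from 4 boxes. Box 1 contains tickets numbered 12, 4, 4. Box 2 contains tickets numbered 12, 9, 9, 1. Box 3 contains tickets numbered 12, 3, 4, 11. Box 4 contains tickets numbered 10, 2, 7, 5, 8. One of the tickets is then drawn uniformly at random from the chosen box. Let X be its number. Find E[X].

E[X | box 1] = (12+4+4)/3 = 20/3.
E[X | box 2] = (12+9+9+1)/4 = 31/4.
E[X | box 3] = (12+3+4+11)/4 = 15/2.
E[X | box 4] = (10+2+7+5+8)/5 = 32/5.
By the law of total expectation,
E[X] = (1/4)·(20/3) + (1/4)·(31/4) + (1/4)·(15/2) + (1/4)·(32/5) = 1699/240.

1699/240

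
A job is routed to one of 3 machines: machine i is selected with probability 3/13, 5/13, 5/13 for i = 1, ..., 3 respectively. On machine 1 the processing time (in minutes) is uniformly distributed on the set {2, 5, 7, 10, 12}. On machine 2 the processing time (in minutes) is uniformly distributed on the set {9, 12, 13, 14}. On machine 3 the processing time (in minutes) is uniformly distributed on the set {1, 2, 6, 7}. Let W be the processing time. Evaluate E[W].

E[W | machine 1] = (2+5+7+10+12)/5 = 36/5.
E[W | machine 2] = (9+12+13+14)/4 = 12.
E[W | machine 3] = (1+2+6+7)/4 = 4.
By the law of total expectation,
E[W] = (3/13)·(36/5) + (5/13)·(12) + (5/13)·(4) = 508/65.

508/65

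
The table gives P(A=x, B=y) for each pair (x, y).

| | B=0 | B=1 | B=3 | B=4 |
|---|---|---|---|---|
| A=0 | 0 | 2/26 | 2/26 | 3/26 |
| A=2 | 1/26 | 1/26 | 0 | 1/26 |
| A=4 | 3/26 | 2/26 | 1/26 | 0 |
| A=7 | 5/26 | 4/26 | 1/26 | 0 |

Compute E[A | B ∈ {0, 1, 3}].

49/11

P(B ∈ {0, 1, 3}) = 11/13.
Summing A·P(A=x,B=y) over the conditioning event gives 49/13.
E[A | B ∈ {0, 1, 3}] = (49/13) / (11/13) = 49/11.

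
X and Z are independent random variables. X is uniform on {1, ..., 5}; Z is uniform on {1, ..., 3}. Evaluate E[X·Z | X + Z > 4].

25/3

Outcomes with X + Z > 4: (2,3), (3,2), (3,3), (4,1), (4,2), (4,3), (5,1), (5,2), (5,3), each with probability 1/15.
E[X·Z | X + Z > 4] = (6 + 6 + 9 + 4 + 8 + 12 + 5 + 10 + 15) / 9 = 25/3.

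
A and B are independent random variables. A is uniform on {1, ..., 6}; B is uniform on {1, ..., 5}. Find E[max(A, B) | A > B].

14/3

P(A > B) = 1/2.
Summing max(A,B)·P(x,y) over outcomes with A > B gives 7/3.
E[max(A, B) | A > B] = (7/3) / (1/2) = 14/3.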